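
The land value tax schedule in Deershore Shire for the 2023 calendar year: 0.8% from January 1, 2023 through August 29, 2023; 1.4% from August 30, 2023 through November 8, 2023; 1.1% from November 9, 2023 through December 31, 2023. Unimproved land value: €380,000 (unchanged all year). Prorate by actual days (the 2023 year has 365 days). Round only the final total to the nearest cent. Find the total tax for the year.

January 1 – August 29, 2023: 241 days at 0.8% → €380,000 × 0.8% × 241/365 = €2,007.2329
August 30 – November 8, 2023: 71 days at 1.4% → €380,000 × 1.4% × 71/365 = €1,034.8493
November 9 – December 31, 2023: 53 days at 1.1% → €380,000 × 1.1% × 53/365 = €606.9589
Total = €3,649.0411

€3,649.04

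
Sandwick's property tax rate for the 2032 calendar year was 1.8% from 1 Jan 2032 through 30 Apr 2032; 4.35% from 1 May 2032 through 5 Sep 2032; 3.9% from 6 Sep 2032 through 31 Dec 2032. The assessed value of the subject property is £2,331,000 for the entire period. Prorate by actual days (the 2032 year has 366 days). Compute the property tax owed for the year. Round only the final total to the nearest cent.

£78,394.20

1 Jan – 30 Apr 2032: 121 days at 1.8% → £2,331,000 × 1.8% × 121/366 = £13,871.3607
1 May – 5 Sep 2032: 128 days at 4.35% → £2,331,000 × 4.35% × 128/366 = £35,461.7705
6 Sep – 31 Dec 2032: 117 days at 3.9% → £2,331,000 × 3.9% × 117/366 = £29,061.0738
Total = £78,394.2049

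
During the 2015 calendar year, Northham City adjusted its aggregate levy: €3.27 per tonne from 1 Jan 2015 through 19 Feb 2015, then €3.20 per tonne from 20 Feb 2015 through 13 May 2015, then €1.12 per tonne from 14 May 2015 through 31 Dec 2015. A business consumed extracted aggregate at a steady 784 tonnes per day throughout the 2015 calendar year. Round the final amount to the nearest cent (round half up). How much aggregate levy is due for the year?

€540,128.96

1 Jan – 19 Feb 2015: 50 days × 784 tonnes/day = 39,200 tonnes at €3.27/tonne → €128,184.00
20 Feb – 13 May 2015: 83 days × 784 tonnes/day = 65,072 tonnes at €3.20/tonne → €208,230.40
14 May – 31 Dec 2015: 232 days × 784 tonnes/day = 181,888 tonnes at €1.12/tonne → €203,714.56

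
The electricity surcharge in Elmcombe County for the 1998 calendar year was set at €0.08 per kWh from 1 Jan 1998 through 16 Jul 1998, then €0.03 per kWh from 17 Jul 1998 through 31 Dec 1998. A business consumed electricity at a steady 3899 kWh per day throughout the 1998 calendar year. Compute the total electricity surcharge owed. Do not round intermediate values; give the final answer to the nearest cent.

1 Jan – 16 Jul 1998: 197 days × 3899 kWh/day = 768,103 kWh at €0.08/kWh → €61,448.24
17 Jul – 31 Dec 1998: 168 days × 3899 kWh/day = 655,032 kWh at €0.03/kWh → €19,650.96

€81,099.20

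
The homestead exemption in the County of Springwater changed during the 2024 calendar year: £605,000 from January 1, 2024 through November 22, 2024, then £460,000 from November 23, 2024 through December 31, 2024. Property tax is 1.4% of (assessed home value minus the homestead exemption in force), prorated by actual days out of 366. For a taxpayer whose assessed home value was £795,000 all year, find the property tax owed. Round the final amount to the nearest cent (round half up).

£2,876.31

January 1 – November 22, 2024: 327 days, exemption £605,000 → (£795,000 − £605,000) × 1.4% × 327/366 = £2,376.5574
November 23 – December 31, 2024: 39 days, exemption £460,000 → (£795,000 − £460,000) × 1.4% × 39/366 = £499.7541
Total = £2,876.3115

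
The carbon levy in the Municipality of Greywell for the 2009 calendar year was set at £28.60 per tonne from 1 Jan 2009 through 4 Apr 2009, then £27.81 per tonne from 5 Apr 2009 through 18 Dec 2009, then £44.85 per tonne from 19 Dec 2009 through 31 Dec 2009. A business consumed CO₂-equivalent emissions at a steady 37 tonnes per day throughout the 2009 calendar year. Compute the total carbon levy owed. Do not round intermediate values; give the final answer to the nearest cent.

£386517.91

1 Jan – 4 Apr 2009: 94 days × 37 tonnes/day = 3,478 tonnes at £28.60/tonne → £99470.80
5 Apr – 18 Dec 2009: 258 days × 37 tonnes/day = 9,546 tonnes at £27.81/tonne → £265474.26
19 Dec – 31 Dec 2009: 13 days × 37 tonnes/day = 481 tonnes at £44.85/tonne → £21572.85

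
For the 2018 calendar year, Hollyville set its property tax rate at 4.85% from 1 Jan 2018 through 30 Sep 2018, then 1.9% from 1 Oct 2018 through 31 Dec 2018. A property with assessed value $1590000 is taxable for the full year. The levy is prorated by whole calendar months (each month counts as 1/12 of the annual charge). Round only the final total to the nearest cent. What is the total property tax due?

$65388.75

1 Jan – 30 Sep 2018: 9 months at 4.85% → $1590000 × 4.85% × 9/12 = $57836.2500
1 Oct – 31 Dec 2018: 3 months at 1.9% → $1590000 × 1.9% × 3/12 = $7552.5000
Total = $65388.7500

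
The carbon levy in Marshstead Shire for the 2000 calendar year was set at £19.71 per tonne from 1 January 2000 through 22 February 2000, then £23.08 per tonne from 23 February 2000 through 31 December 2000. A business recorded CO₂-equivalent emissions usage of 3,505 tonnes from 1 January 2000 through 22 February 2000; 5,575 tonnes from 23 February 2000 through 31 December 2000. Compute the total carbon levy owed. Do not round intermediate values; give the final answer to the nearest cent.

1 January – 22 February 2000: 3,505 tonnes at £19.71/tonne → £69083.55
23 February – 31 December 2000: 5,575 tonnes at £23.08/tonne → £128671.00

£197754.55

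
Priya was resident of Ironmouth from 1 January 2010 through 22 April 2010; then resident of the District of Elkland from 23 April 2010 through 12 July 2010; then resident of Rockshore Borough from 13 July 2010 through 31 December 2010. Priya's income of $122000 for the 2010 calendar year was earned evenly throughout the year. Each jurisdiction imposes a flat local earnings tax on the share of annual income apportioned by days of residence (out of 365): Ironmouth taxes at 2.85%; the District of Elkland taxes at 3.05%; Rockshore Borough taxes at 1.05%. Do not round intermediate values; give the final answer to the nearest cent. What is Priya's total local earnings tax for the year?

Ironmouth, 1 January – 22 April 2010: 112 days → $122000 × 2.85% × 112/365 = $1066.9151
The District of Elkland, 23 April – 12 July 2010: 81 days → $122000 × 3.05% × 81/365 = $825.7562
Rockshore Borough, 13 July – 31 December 2010: 172 days → $122000 × 1.05% × 172/365 = $603.6493
Total = $2496.3205

$2496.32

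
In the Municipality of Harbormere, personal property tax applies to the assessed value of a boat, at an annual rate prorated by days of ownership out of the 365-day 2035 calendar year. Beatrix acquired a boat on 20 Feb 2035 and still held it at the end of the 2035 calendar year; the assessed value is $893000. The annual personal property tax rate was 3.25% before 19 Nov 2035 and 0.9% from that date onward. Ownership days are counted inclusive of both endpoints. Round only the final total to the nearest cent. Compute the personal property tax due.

$22574.55

20 Feb – 18 Nov 2035: 272 days at 3.25% → $893000 × 3.25% × 272/365 = $21627.7260
19 Nov – 31 Dec 2035: 43 days at 0.9% → $893000 × 0.9% × 43/365 = $946.8247
Total = $22574.5507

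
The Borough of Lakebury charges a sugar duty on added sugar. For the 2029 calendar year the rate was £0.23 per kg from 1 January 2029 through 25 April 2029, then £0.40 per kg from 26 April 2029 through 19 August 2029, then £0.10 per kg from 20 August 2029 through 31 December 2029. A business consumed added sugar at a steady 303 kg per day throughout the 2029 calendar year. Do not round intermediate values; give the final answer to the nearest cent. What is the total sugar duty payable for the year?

£26,133.75

1 January – 25 April 2029: 115 days × 303 kg/day = 34,845 kg at £0.23/kg → £8,014.35
26 April – 19 August 2029: 116 days × 303 kg/day = 35,148 kg at £0.40/kg → £14,059.20
20 August – 31 December 2029: 134 days × 303 kg/day = 40,602 kg at £0.10/kg → £4,060.20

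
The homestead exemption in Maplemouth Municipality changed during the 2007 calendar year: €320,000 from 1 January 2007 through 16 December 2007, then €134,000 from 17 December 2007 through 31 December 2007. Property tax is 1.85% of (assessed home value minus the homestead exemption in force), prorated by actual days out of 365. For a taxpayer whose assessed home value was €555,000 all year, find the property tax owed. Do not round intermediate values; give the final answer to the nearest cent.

1 January – 16 December 2007: 350 days, exemption €320,000 → (€555,000 − €320,000) × 1.85% × 350/365 = €4,168.8356
17 December – 31 December 2007: 15 days, exemption €134,000 → (€555,000 − €134,000) × 1.85% × 15/365 = €320.0753
Total = €4,488.9110

€4,488.91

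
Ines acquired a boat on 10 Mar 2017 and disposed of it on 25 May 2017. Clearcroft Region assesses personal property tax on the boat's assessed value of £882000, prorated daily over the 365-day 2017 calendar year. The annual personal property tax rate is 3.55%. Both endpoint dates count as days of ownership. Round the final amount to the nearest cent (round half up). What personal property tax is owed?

Days held (10 Mar – 25 May 2017): 77 out of 365
Tax = £882000 × 3.55% × 77/365 = £6605.3342

£6605.33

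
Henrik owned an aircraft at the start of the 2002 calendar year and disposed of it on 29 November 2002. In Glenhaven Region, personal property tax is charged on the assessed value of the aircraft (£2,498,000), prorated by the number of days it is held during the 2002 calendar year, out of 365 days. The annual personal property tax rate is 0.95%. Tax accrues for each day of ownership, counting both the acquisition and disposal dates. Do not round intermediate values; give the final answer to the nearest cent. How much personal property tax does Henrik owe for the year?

£21,650.47

Days held (1 January – 29 November 2002): 333 out of 365
Tax = £2,498,000 × 0.95% × 333/365 = £21,650.4740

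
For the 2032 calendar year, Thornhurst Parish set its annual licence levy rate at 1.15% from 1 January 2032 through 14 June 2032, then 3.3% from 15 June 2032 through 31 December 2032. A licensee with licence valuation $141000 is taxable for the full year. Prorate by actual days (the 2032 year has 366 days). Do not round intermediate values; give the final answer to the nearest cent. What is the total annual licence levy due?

$3278.06

1 January – 14 June 2032: 166 days at 1.15% → $141000 × 1.15% × 166/366 = $735.4344
15 June – 31 December 2032: 200 days at 3.3% → $141000 × 3.3% × 200/366 = $2542.6230
Total = $3278.0574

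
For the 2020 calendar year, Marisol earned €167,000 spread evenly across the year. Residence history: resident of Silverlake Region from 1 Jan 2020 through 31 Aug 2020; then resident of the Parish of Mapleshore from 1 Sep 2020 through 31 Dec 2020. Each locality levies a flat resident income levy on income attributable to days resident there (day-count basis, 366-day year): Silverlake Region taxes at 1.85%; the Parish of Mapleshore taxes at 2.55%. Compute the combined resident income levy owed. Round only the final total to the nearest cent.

€3,479.17

Silverlake Region, 1 Jan – 31 Aug 2020: 244 days → €167,000 × 1.85% × 244/366 = €2,059.6667
The Parish of Mapleshore, 1 Sep – 31 Dec 2020: 122 days → €167,000 × 2.55% × 122/366 = €1,419.5000
Total = €3,479.1667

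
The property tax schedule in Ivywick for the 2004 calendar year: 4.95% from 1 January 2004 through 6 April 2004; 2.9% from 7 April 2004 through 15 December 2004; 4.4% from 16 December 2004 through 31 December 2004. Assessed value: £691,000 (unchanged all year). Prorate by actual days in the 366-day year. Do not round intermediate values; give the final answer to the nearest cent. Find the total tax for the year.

£24,246.36

1 January – 6 April 2004: 97 days at 4.95% → £691,000 × 4.95% × 97/366 = £9,065.1270
7 April – 15 December 2004: 253 days at 2.9% → £691,000 × 2.9% × 253/366 = £13,852.0956
16 December – 31 December 2004: 16 days at 4.4% → £691,000 × 4.4% × 16/366 = £1,329.1366
Total = £24,246.3593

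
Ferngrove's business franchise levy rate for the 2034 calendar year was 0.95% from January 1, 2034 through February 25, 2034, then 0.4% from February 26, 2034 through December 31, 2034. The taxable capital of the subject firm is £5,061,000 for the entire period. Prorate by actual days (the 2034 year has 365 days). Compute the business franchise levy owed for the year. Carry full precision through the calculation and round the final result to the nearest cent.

£24,514.65

January 1 – February 25, 2034: 56 days at 0.95% → £5,061,000 × 0.95% × 56/365 = £7,376.5808
February 26 – December 31, 2034: 309 days at 0.4% → £5,061,000 × 0.4% × 309/365 = £17,138.0712
Total = £24,514.6521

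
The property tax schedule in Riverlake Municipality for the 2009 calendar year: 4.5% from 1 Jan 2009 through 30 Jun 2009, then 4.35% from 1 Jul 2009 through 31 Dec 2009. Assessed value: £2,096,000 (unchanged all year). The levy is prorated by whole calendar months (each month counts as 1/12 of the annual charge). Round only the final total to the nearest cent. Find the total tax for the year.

1 Jan – 30 Jun 2009: 6 months at 4.5% → £2,096,000 × 4.5% × 6/12 = £47,160.0000
1 Jul – 31 Dec 2009: 6 months at 4.35% → £2,096,000 × 4.35% × 6/12 = £45,588.0000
Total = £92,748.0000

£92,748.00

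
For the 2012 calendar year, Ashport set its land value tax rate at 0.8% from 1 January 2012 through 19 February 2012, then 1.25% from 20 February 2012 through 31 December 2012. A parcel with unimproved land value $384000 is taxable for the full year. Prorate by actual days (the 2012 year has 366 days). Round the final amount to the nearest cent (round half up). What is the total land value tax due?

$4563.93

1 January – 19 February 2012: 50 days at 0.8% → $384000 × 0.8% × 50/366 = $419.6721
20 February – 31 December 2012: 316 days at 1.25% → $384000 × 1.25% × 316/366 = $4144.2623
Total = $4563.9344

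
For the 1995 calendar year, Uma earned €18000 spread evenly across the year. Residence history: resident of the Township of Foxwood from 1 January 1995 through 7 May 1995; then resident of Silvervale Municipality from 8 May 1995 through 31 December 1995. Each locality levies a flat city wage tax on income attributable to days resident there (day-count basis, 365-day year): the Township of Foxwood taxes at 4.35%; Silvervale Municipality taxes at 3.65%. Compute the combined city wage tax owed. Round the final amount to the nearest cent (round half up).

€700.84

The Township of Foxwood, 1 January – 7 May 1995: 127 days → €18000 × 4.35% × 127/365 = €272.4411
Silvervale Municipality, 8 May – 31 December 1995: 238 days → €18000 × 3.65% × 238/365 = €428.4000
Total = €700.8411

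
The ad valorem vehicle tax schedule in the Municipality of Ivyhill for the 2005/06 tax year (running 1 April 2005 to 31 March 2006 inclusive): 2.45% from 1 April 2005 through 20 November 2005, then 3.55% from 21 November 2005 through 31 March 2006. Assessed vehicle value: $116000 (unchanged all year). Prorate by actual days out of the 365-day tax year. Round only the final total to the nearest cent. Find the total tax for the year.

$3299.96

1 April – 20 November 2005: 234 days at 2.45% → $116000 × 2.45% × 234/365 = $1821.9945
21 November 2005 – 31 March 2006: 131 days at 3.55% → $116000 × 3.55% × 131/365 = $1477.9671
Total = $3299.9616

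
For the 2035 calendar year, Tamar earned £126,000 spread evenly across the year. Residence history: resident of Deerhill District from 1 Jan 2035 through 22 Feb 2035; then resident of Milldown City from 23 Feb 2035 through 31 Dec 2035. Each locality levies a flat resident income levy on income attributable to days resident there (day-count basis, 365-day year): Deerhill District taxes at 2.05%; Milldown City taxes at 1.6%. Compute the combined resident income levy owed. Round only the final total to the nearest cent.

Deerhill District, 1 Jan – 22 Feb 2035: 53 days → £126,000 × 2.05% × 53/365 = £375.0658
Milldown City, 23 Feb – 31 Dec 2035: 312 days → £126,000 × 1.6% × 312/365 = £1,723.2658
Total = £2,098.3315

£2,098.33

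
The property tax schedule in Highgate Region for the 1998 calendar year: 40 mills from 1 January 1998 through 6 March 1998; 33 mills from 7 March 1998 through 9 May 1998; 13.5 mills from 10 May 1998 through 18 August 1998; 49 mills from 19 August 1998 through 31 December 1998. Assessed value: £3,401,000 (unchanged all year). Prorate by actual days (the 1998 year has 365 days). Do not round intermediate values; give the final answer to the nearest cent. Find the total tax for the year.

1 January – 6 March 1998: 65 days at 40 mills → £3,401,000 × 4% × 65/365 = £24,226.3014
7 March – 9 May 1998: 64 days at 33 mills → £3,401,000 × 3.3% × 64/365 = £19,679.2110
10 May – 18 August 1998: 101 days at 13.5 mills → £3,401,000 × 1.35% × 101/365 = £12,704.8315
19 August – 31 December 1998: 135 days at 49 mills → £3,401,000 × 4.9% × 135/365 = £61,637.3014
Total = £118,247.6452

£118,247.65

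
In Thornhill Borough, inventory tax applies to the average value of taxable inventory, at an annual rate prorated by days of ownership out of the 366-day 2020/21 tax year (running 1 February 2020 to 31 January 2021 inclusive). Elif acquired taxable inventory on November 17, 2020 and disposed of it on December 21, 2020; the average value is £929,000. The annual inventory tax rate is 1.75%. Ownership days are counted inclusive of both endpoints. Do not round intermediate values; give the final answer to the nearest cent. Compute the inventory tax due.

Days held (November 17 – December 21, 2020): 35 out of 366
Tax = £929,000 × 1.75% × 35/366 = £1,554.6790

£1,554.68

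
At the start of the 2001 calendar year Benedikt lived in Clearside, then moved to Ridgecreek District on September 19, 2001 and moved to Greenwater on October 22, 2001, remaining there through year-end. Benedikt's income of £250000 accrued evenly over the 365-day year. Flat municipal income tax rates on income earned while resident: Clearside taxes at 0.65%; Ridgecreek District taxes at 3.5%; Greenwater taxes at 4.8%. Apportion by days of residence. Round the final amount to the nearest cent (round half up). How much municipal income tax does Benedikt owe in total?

Clearside, January 1 – September 18, 2001: 261 days → £250000 × 0.65% × 261/365 = £1161.9863
Ridgecreek District, September 19 – October 21, 2001: 33 days → £250000 × 3.5% × 33/365 = £791.0959
Greenwater, October 22 – December 31, 2001: 71 days → £250000 × 4.8% × 71/365 = £2334.2466
Total = £4287.3288

£4287.33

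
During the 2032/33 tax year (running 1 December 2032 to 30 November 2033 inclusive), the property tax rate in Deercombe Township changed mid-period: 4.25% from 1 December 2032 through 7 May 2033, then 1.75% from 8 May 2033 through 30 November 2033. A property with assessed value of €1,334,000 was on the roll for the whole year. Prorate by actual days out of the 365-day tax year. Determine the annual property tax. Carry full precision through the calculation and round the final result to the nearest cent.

€37,781.44

1 December 2032 – 7 May 2033: 158 days at 4.25% → €1,334,000 × 4.25% × 158/365 = €24,541.9452
8 May – 30 November 2033: 207 days at 1.75% → €1,334,000 × 1.75% × 207/365 = €13,239.4932
Total = €37,781.4384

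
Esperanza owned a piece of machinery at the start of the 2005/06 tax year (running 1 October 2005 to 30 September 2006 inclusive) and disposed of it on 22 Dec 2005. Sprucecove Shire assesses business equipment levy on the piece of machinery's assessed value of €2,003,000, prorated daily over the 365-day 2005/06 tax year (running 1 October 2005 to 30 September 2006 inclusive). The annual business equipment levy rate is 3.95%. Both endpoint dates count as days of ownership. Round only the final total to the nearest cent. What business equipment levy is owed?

Days held (1 Oct – 22 Dec 2005): 83 out of 365
Tax = €2,003,000 × 3.95% × 83/365 = €17,991.3301

€17,991.33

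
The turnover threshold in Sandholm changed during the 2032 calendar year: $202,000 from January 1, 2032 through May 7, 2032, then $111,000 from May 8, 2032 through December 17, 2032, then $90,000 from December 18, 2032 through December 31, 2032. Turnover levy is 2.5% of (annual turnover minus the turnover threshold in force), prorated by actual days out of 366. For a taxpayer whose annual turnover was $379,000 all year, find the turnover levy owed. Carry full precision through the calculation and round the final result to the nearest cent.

January 1 – May 7, 2032: 128 days, exemption $202,000 → ($379,000 − $202,000) × 2.5% × 128/366 = $1,547.5410
May 8 – December 17, 2032: 224 days, exemption $111,000 → ($379,000 − $111,000) × 2.5% × 224/366 = $4,100.5464
December 18 – December 31, 2032: 14 days, exemption $90,000 → ($379,000 − $90,000) × 2.5% × 14/366 = $276.3661
Total = $5,924.4536

$5,924.45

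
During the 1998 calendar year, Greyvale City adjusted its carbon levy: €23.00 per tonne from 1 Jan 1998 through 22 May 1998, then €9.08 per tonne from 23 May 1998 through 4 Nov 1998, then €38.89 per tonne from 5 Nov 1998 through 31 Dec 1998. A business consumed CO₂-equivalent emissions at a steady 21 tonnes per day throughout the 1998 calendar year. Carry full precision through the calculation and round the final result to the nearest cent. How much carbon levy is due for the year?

1 Jan – 22 May 1998: 142 days × 21 tonnes/day = 2,982 tonnes at €23.00/tonne → €68,586.00
23 May – 4 Nov 1998: 166 days × 21 tonnes/day = 3,486 tonnes at €9.08/tonne → €31,652.88
5 Nov – 31 Dec 1998: 57 days × 21 tonnes/day = 1,197 tonnes at €38.89/tonne → €46,551.33

€146,790.21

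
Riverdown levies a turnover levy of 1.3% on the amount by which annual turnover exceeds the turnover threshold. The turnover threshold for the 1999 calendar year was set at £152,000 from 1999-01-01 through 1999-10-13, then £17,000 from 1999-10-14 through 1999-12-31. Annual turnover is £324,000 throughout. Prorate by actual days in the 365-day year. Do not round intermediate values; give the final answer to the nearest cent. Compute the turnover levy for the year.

£2,615.85

1999-01-01 to 1999-10-13: 286 days, exemption £152,000 → (£324,000 − £152,000) × 1.3% × 286/365 = £1,752.0438
1999-10-14 to 1999-12-31: 79 days, exemption £17,000 → (£324,000 − £17,000) × 1.3% × 79/365 = £863.8055
Total = £2,615.8493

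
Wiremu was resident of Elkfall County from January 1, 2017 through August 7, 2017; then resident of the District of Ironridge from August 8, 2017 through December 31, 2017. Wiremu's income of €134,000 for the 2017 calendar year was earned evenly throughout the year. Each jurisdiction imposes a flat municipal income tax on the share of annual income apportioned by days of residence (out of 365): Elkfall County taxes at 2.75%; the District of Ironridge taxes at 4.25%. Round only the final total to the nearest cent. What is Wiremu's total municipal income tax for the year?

Elkfall County, January 1 – August 7, 2017: 219 days → €134,000 × 2.75% × 219/365 = €2,211.0000
The District of Ironridge, August 8 – December 31, 2017: 146 days → €134,000 × 4.25% × 146/365 = €2,278.0000
Total = €4,489.0000

€4,489.00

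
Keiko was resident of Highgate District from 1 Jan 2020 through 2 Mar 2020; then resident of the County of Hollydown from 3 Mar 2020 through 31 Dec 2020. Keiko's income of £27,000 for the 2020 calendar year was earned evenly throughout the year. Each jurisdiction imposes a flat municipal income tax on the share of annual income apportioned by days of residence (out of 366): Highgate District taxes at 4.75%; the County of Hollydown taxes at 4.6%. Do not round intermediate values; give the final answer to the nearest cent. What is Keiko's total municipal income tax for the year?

Highgate District, 1 Jan – 2 Mar 2020: 62 days → £27,000 × 4.75% × 62/366 = £217.2541
The County of Hollydown, 3 Mar – 31 Dec 2020: 304 days → £27,000 × 4.6% × 304/366 = £1,031.6066
Total = £1,248.8607

£1,248.86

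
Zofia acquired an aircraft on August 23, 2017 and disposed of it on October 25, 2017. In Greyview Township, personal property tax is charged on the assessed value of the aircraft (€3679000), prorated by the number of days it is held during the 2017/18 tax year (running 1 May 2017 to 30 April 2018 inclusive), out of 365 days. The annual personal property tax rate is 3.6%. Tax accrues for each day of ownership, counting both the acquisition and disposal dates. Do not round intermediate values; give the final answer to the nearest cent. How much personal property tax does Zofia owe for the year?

Days held (August 23 – October 25, 2017): 64 out of 365
Tax = €3679000 × 3.6% × 64/365 = €23223.0575

€23223.06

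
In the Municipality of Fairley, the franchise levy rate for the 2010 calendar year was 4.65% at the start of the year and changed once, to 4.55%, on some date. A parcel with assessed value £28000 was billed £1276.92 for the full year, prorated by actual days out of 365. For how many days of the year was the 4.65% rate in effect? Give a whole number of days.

38 days

Let d = days at the first rate; then 365 − d days at the second rate.
£28000 × [4.65%·d + 4.55%·(365−d)] / 365 = £1276.92
Solving gives d = 38, so the new rate took effect on 8 Feb 2010.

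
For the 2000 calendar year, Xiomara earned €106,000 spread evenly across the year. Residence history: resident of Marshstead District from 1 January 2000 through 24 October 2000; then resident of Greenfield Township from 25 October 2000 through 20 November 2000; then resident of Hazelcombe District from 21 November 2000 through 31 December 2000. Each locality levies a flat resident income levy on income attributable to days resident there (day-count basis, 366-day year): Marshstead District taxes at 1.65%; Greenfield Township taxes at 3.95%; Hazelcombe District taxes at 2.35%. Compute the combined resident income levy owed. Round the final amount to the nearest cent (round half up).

Marshstead District, 1 January – 24 October 2000: 298 days → €106,000 × 1.65% × 298/366 = €1,424.0492
Greenfield Township, 25 October – 20 November 2000: 27 days → €106,000 × 3.95% × 27/366 = €308.8770
Hazelcombe District, 21 November – 31 December 2000: 41 days → €106,000 × 2.35% × 41/366 = €279.0464
Total = €2,011.9727

€2,011.97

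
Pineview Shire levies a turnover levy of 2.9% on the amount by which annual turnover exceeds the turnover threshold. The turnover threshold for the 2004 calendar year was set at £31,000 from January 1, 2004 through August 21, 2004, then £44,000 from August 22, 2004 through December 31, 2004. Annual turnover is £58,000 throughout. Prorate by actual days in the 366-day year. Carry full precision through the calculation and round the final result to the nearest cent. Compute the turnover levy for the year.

£647.03

January 1 – August 21, 2004: 234 days, exemption £31,000 → (£58,000 − £31,000) × 2.9% × 234/366 = £500.6066
August 22 – December 31, 2004: 132 days, exemption £44,000 → (£58,000 − £44,000) × 2.9% × 132/366 = £146.4262
Total = £647.0328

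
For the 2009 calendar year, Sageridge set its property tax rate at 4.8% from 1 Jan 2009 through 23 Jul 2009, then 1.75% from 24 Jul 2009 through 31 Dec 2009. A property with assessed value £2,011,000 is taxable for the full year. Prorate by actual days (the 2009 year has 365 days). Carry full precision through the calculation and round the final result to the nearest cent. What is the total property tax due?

1 Jan – 23 Jul 2009: 204 days at 4.8% → £2,011,000 × 4.8% × 204/365 = £53,949.8959
24 Jul – 31 Dec 2009: 161 days at 1.75% → £2,011,000 × 1.75% × 161/365 = £15,523.2671
Total = £69,473.1630

£69,473.16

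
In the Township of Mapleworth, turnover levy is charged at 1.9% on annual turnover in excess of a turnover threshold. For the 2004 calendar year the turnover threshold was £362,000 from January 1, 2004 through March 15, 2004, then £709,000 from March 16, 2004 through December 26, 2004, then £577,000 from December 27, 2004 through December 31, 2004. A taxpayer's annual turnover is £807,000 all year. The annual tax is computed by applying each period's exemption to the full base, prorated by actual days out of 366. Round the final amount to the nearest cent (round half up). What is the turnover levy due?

£3,247.29

January 1 – March 15, 2004: 75 days, exemption £362,000 → (£807,000 − £362,000) × 1.9% × 75/366 = £1,732.5820
March 16 – December 26, 2004: 286 days, exemption £709,000 → (£807,000 − £709,000) × 1.9% × 286/366 = £1,455.0055
December 27 – December 31, 2004: 5 days, exemption £577,000 → (£807,000 − £577,000) × 1.9% × 5/366 = £59.6995
Total = £3,247.2869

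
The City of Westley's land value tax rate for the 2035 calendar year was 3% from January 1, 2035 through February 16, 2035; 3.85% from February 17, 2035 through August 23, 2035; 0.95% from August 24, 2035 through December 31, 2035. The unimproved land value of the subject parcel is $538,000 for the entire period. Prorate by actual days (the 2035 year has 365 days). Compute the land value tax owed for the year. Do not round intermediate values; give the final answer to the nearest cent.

$14,567.27

January 1 – February 16, 2035: 47 days at 3% → $538,000 × 3% × 47/365 = $2,078.3014
February 17 – August 23, 2035: 188 days at 3.85% → $538,000 × 3.85% × 188/365 = $10,668.6137
August 24 – December 31, 2035: 130 days at 0.95% → $538,000 × 0.95% × 130/365 = $1,820.3562
Total = $14,567.2712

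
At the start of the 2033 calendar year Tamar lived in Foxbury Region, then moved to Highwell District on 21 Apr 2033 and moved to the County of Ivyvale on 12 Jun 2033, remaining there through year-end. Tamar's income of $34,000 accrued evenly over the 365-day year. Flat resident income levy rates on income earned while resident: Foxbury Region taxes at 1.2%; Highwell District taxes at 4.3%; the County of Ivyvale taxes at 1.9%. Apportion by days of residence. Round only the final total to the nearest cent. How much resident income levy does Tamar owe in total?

$690.53

Foxbury Region, 1 Jan – 20 Apr 2033: 110 days → $34,000 × 1.2% × 110/365 = $122.9589
Highwell District, 21 Apr – 11 Jun 2033: 52 days → $34,000 × 4.3% × 52/365 = $208.2849
The County of Ivyvale, 12 Jun – 31 Dec 2033: 203 days → $34,000 × 1.9% × 203/365 = $359.2822
Total = $690.5260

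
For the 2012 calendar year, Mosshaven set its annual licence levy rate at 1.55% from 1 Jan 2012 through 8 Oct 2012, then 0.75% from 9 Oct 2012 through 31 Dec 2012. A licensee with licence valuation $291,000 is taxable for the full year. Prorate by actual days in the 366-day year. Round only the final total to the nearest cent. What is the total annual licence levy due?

1 Jan – 8 Oct 2012: 282 days at 1.55% → $291,000 × 1.55% × 282/366 = $3,475.3033
9 Oct – 31 Dec 2012: 84 days at 0.75% → $291,000 × 0.75% × 84/366 = $500.9016
Total = $3,976.2049

$3,976.20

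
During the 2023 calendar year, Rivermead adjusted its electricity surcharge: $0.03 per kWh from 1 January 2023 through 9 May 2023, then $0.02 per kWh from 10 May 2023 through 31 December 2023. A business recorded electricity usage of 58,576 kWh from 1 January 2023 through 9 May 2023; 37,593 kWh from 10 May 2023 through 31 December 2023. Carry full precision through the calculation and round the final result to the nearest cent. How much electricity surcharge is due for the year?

1 January – 9 May 2023: 58,576 kWh at $0.03/kWh → $1,757.28
10 May – 31 December 2023: 37,593 kWh at $0.02/kWh → $751.86

$2,509.14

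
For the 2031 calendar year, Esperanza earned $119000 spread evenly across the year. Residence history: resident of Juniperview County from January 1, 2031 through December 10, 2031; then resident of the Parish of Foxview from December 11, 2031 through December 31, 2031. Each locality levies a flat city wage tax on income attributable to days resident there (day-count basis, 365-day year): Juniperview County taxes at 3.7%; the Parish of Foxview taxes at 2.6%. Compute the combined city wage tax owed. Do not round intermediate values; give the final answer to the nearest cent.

$4327.69

Juniperview County, January 1 – December 10, 2031: 344 days → $119000 × 3.7% × 344/365 = $4149.6767
The Parish of Foxview, December 11 – December 31, 2031: 21 days → $119000 × 2.6% × 21/365 = $178.0110
Total = $4327.6877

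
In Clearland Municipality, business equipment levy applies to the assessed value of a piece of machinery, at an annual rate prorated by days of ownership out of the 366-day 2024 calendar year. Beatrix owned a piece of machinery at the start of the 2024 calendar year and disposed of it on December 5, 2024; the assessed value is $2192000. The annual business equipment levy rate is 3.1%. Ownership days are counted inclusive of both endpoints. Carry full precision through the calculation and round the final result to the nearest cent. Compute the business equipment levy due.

Days held (January 1 – December 5, 2024): 340 out of 366
Tax = $2192000 × 3.1% × 340/366 = $63124.8087

$63124.81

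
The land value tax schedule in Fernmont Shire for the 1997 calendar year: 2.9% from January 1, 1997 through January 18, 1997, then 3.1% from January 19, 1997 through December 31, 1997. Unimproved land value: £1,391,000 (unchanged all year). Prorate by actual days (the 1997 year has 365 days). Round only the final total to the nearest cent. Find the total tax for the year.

£42,983.81

January 1 – January 18, 1997: 18 days at 2.9% → £1,391,000 × 2.9% × 18/365 = £1,989.3205
January 19 – December 31, 1997: 347 days at 3.1% → £1,391,000 × 3.1% × 347/365 = £40,994.4849
Total = £42,983.8055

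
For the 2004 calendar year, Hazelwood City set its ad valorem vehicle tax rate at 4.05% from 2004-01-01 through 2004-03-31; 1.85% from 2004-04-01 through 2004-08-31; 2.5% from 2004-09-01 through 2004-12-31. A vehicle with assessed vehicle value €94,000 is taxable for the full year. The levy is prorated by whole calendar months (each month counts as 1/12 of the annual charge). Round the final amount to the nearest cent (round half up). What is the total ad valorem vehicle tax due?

€2,459.67

2004-01-01 to 2004-03-31: 3 months at 4.05% → €94,000 × 4.05% × 3/12 = €951.7500
2004-04-01 to 2004-08-31: 5 months at 1.85% → €94,000 × 1.85% × 5/12 = €724.5833
2004-09-01 to 2004-12-31: 4 months at 2.5% → €94,000 × 2.5% × 4/12 = €783.3333
Total = €2,459.6667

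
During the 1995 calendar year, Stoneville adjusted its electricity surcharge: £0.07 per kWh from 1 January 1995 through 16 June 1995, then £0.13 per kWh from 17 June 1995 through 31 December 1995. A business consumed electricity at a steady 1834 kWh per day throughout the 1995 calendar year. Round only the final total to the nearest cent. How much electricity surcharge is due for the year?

1 January – 16 June 1995: 167 days × 1834 kWh/day = 306,278 kWh at £0.07/kWh → £21,439.46
17 June – 31 December 1995: 198 days × 1834 kWh/day = 363,132 kWh at £0.13/kWh → £47,207.16

£68,646.62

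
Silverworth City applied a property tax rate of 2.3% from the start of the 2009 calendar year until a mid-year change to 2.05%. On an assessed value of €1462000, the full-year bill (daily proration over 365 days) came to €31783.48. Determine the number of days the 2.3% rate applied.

181 days

Let d = days at the first rate; then 365 − d days at the second rate.
€1462000 × [2.3%·d + 2.05%·(365−d)] / 365 = €31783.48
Solving gives d = 181, so the new rate took effect on 1 Jul 2009.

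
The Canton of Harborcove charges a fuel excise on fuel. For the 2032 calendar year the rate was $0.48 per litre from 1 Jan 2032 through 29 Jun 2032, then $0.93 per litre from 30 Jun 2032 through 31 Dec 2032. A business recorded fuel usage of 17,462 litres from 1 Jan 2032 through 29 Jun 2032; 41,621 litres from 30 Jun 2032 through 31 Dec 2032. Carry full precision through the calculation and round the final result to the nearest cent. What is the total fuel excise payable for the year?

1 Jan – 29 Jun 2032: 17,462 litres at $0.48/litre → $8381.76
30 Jun – 31 Dec 2032: 41,621 litres at $0.93/litre → $38707.53

$47089.29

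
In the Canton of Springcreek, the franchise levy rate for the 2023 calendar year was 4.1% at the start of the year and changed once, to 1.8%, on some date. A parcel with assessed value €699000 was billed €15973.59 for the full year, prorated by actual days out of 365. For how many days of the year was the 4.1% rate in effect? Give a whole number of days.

77 days

Let d = days at the first rate; then 365 − d days at the second rate.
€699000 × [4.1%·d + 1.8%·(365−d)] / 365 = €15973.59
Solving gives d = 77, so the new rate took effect on 19 Mar 2023.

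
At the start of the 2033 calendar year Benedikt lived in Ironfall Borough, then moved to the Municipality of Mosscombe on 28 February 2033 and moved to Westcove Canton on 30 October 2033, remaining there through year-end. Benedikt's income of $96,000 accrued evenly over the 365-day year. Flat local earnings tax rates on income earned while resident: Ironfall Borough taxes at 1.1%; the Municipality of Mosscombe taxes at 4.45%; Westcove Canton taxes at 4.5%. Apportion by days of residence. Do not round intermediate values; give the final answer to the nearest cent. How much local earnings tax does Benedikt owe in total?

Ironfall Borough, 1 January – 27 February 2033: 58 days → $96,000 × 1.1% × 58/365 = $167.8027
The Municipality of Mosscombe, 28 February – 29 October 2033: 244 days → $96,000 × 4.45% × 244/365 = $2,855.8027
Westcove Canton, 30 October – 31 December 2033: 63 days → $96,000 × 4.5% × 63/365 = $745.6438
Total = $3,769.2493

$3,769.25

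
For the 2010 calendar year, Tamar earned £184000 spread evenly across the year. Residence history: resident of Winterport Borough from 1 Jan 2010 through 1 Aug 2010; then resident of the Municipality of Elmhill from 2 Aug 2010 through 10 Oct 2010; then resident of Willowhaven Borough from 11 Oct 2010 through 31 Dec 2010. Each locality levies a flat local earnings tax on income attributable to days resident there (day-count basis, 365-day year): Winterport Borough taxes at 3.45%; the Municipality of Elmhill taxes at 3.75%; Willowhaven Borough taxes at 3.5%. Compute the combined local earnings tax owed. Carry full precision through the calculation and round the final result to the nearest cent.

£6474.53

Winterport Borough, 1 Jan – 1 Aug 2010: 213 days → £184000 × 3.45% × 213/365 = £3704.4493
The Municipality of Elmhill, 2 Aug – 10 Oct 2010: 70 days → £184000 × 3.75% × 70/365 = £1323.2877
Willowhaven Borough, 11 Oct – 31 Dec 2010: 82 days → £184000 × 3.5% × 82/365 = £1446.7945
Total = £6474.5315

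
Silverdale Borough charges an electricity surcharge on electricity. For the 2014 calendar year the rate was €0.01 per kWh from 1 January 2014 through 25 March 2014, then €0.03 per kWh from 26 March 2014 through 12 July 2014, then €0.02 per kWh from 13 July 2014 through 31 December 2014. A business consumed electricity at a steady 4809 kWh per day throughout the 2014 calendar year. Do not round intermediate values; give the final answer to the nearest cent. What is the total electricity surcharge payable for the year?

1 January – 25 March 2014: 84 days × 4809 kWh/day = 403,956 kWh at €0.01/kWh → €4,039.56
26 March – 12 July 2014: 109 days × 4809 kWh/day = 524,181 kWh at €0.03/kWh → €15,725.43
13 July – 31 December 2014: 172 days × 4809 kWh/day = 827,148 kWh at €0.02/kWh → €16,542.96

€36,307.95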